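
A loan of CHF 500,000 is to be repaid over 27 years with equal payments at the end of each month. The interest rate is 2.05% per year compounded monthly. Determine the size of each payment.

CHF 2,010.78

Level ordinary annuity; solve PV = PMT × [(1 − (1+r)^−n)/r] for PMT.
Periodic rate r = 0.0205/12 per month; n is counted in months.
With n = 324: PMT = 500,000 / ([(1 − (1+r)^−n)/r]) = CHF 2,010.78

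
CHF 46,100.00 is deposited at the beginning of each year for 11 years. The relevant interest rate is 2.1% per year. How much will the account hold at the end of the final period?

CHF 575,685.83

This is an annuity due: 11 deposits of CHF 46,100.00 at the beginning of each year.
Periodic rate r = 0.021 per year.
FV = PMT × [((1+r)^n − 1)/r] × (1+r) = 46,100 × [(1+r)^11 − 1] / r × (1+r) = CHF 575,685.83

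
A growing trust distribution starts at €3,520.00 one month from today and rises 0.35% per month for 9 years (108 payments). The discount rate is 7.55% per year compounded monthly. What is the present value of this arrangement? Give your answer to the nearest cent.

€326,830.37

Periodic rate r = 0.0755/12 per month; n is counted in months.
Growing ordinary annuity: PV = PMT₁ × [1 − ((1+g)/(1+r))^n] / (r − g) = 3,520 × [1 − ((1+0.0035)/(1+r))^108] / (r − 0.0035) = €326,830.37.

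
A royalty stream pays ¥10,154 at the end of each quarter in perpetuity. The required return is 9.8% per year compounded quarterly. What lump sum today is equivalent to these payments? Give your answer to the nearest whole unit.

Periodic rate r = 0.098/4 per quarter.
Level perpetuity: PV = PMT / r = 10,154 / (0.098/4) = ¥414,449.

¥414,449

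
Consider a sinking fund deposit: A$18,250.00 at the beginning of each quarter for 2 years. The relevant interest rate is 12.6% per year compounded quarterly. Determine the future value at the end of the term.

A$168,290.80

This is an annuity due: 8 deposits of A$18,250.00 at the beginning of each quarter.
Periodic rate r = 0.126/4 per quarter; n is counted in quarters.
FV = PMT × [((1+r)^n − 1)/r] × (1+r) = 18,250 × [(1+r)^8 − 1] / r × (1+r) = A$168,290.80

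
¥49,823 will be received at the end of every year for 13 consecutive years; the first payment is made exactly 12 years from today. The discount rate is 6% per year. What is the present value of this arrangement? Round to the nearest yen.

Ordinary annuity of 13 payments, first payment at period 12.
Periodic rate r = 0.06 per year.
The ordinary-annuity PV formula values the stream one period before the first payment (period 11); discount that back 11 periods:
PV₀ = 49,823 × [1 − (1+r)^−13] / r × (1+r)^−11 = ¥232,349

¥232,349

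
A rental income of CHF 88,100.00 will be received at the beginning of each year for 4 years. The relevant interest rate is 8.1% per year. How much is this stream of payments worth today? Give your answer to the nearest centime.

CHF 314,733.19

This is an annuity due: 4 payments of CHF 88,100.00 at the beginning of each year.
Periodic rate r = 0.081 per year.
PV = PMT × [(1 − (1+r)^−n)/r] × (1+r) = 88,100 × [1 − (1+r)^−4] / r × (1+r) = CHF 314,733.19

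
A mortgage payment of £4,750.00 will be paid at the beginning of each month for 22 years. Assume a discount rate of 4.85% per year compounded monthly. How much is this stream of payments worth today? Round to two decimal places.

£773,165.00

This is an annuity due: 264 payments of £4,750.00 at the beginning of each month.
Periodic rate r = 0.0485/12 per month; n is counted in months.
PV = PMT × [(1 − (1+r)^−n)/r] × (1+r) = 4,750 × [1 − (1+r)^−264] / r × (1+r) = £773,165.00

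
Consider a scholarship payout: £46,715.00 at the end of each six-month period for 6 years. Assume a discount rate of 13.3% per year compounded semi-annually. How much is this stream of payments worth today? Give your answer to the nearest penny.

This is an ordinary annuity: 12 payments of £46,715.00 at the end of each six-month period.
Periodic rate r = 0.133/2 per half-year; n is counted in half-years.
PV = PMT × [(1 − (1+r)^−n)/r] = 46,715 × [1 − (1+r)^−12] / r = £378,063.62

£378,063.62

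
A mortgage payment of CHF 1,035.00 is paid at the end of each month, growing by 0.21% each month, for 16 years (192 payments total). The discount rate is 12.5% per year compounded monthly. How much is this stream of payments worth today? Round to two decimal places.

CHF 98,991.22

Periodic rate r = 0.125/12 per month; n is counted in months.
Growing ordinary annuity: PV = PMT₁ × [1 − ((1+g)/(1+r))^n] / (r − g) = 1,035 × [1 − ((1+0.0021)/(1+r))^192] / (r − 0.0021) = CHF 98,991.22.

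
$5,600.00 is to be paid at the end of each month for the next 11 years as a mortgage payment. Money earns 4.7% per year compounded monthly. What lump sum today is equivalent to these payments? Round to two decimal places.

$576,334.00

This is an ordinary annuity: 132 payments of $5,600.00 at the end of each month.
Periodic rate r = 0.047/12 per month; n is counted in months.
PV = PMT × [(1 − (1+r)^−n)/r] = 5,600 × [1 − (1+r)^−132] / r = $576,334.00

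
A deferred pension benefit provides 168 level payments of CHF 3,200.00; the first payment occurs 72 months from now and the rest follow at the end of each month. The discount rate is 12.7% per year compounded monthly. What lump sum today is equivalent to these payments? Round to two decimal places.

CHF 118,765.46

Ordinary annuity of 168 payments, first payment at period 72.
Periodic rate r = 0.127/12 per month; n is counted in months.
The ordinary-annuity PV formula values the stream one period before the first payment (period 71); discount that back 71 periods:
PV₀ = 3,200 × [1 − (1+r)^−168] / r × (1+r)^−71 = CHF 118,765.46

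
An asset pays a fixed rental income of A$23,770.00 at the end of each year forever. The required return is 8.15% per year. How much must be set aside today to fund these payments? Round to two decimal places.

Periodic rate r = 0.0815 per year.
Level perpetuity: PV = PMT / r = 23,770 / (0.0815) = A$291,656.44.

A$291,656.44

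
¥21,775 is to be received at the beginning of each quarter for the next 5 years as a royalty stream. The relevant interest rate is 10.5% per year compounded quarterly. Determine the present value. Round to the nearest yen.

¥344,286

This is an annuity due: 20 payments of ¥21,775 at the beginning of each quarter.
Periodic rate r = 0.105/4 per quarter; n is counted in quarters.
PV = PMT × [(1 − (1+r)^−n)/r] × (1+r) = 21,775 × [1 − (1+r)^−20] / r × (1+r) = ¥344,286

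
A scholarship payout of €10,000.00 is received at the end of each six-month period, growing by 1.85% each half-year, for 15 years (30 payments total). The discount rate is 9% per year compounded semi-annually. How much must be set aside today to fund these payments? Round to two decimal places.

€202,737.51

Periodic rate r = 0.09/2 per half-year; n is counted in half-years.
Growing ordinary annuity: PV = PMT₁ × [1 − ((1+g)/(1+r))^n] / (r − g) = 10,000 × [1 − ((1+0.0185)/(1+r))^30] / (r − 0.0185) = €202,737.51.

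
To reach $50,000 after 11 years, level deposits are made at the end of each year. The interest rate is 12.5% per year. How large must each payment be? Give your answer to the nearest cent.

$2,355.61

Level ordinary annuity; solve FV = PMT × [((1+r)^n − 1)/r] for PMT.
Periodic rate r = 0.125 per year.
With n = 11: PMT = 50,000 / ([((1+r)^n − 1)/r]) = $2,355.61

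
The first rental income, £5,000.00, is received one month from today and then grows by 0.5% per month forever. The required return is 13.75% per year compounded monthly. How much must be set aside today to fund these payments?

£774,193.55

Periodic rate r = 0.1375/12 per month.
Growing perpetuity (Gordon): PV = PMT₁ / (r − g) = 5,000 / (r − 0.005) = £774,193.55.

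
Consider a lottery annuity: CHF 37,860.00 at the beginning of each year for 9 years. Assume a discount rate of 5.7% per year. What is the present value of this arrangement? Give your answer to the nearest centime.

This is an annuity due: 9 payments of CHF 37,860.00 at the beginning of each year.
Periodic rate r = 0.057 per year.
PV = PMT × [(1 − (1+r)^−n)/r] × (1+r) = 37,860 × [1 − (1+r)^−9] / r × (1+r) = CHF 275,779.83

CHF 275,779.83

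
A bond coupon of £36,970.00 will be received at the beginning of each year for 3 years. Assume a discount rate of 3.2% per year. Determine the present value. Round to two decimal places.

This is an annuity due: 3 payments of £36,970.00 at the beginning of each year.
Periodic rate r = 0.032 per year.
PV = PMT × [(1 − (1+r)^−n)/r] × (1+r) = 36,970 × [1 − (1+r)^−3] / r × (1+r) = £107,506.48

£107,506.48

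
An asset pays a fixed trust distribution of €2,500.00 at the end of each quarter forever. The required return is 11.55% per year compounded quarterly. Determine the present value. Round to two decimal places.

Periodic rate r = 0.1155/4 per quarter.
Level perpetuity: PV = PMT / r = 2,500 / (0.1155/4) = €86,580.09.

€86,580.09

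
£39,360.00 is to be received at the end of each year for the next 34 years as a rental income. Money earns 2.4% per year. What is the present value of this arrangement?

£907,773.70

This is an ordinary annuity: 34 payments of £39,360.00 at the end of each year.
Periodic rate r = 0.024 per year.
PV = PMT × [(1 − (1+r)^−n)/r] = 39,360 × [1 − (1+r)^−34] / r = £907,773.70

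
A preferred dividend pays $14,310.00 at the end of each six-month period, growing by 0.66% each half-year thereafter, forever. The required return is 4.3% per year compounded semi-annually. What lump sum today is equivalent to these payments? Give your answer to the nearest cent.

Periodic rate r = 0.043/2 per half-year.
Growing perpetuity (Gordon): PV = PMT₁ / (r − g) = 14,310 / (r − 0.0066) = $960,402.68.

$960,402.68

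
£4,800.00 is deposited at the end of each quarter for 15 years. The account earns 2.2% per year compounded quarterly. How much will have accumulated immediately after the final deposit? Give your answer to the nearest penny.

£340,111.42

This is an ordinary annuity: 60 deposits of £4,800.00 at the end of each quarter.
Periodic rate r = 0.022/4 per quarter; n is counted in quarters.
FV = PMT × [((1+r)^n − 1)/r] = 4,800 × [(1+r)^60 − 1] / r = £340,111.42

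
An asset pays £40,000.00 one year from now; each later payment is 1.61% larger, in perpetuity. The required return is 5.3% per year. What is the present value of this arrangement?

£1,084,010.84

Periodic rate r = 0.053 per year.
Growing perpetuity (Gordon): PV = PMT₁ / (r − g) = 40,000 / (r − 0.0161) = £1,084,010.84.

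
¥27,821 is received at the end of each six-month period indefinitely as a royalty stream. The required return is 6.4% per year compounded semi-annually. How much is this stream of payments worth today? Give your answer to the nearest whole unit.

Periodic rate r = 0.064/2 per half-year.
Level perpetuity: PV = PMT / r = 27,821 / (0.064/2) = ¥869,406.

¥869,406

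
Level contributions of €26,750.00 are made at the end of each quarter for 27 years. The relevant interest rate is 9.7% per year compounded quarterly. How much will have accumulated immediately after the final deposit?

This is an ordinary annuity: 108 deposits of €26,750.00 at the end of each quarter.
Periodic rate r = 0.097/4 per quarter; n is counted in quarters.
FV = PMT × [((1+r)^n − 1)/r] = 26,750 × [(1+r)^108 − 1] / r = €13,567,818.37

€13,567,818.37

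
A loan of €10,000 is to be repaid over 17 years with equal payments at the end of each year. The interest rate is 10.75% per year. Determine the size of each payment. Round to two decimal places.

Level ordinary annuity; solve PV = PMT × [(1 − (1+r)^−n)/r] for PMT.
Periodic rate r = 0.1075 per year.
With n = 17: PMT = 10,000 / ([(1 − (1+r)^−n)/r]) = €1,305.03

€1,305.03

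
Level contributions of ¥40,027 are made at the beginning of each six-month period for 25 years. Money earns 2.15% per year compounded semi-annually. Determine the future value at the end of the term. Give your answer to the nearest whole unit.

¥2,660,092

This is an annuity due: 50 deposits of ¥40,027 at the beginning of each six-month period.
Periodic rate r = 0.0215/2 per half-year; n is counted in half-years.
FV = PMT × [((1+r)^n − 1)/r] × (1+r) = 40,027 × [(1+r)^50 − 1] / r × (1+r) = ¥2,660,092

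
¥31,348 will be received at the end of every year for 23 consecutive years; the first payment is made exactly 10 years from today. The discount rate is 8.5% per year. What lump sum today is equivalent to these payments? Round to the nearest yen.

¥149,875

Ordinary annuity of 23 payments, first payment at period 10.
Periodic rate r = 0.085 per year.
The ordinary-annuity PV formula values the stream one period before the first payment (period 9); discount that back 9 periods:
PV₀ = 31,348 × [1 − (1+r)^−23] / r × (1+r)^−9 = ¥149,875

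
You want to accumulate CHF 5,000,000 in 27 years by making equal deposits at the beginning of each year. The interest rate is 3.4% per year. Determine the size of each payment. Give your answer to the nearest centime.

CHF 112,122.04

Level annuity due; solve FV = PMT × [((1+r)^n − 1)/r] × (1+r) for PMT.
Periodic rate r = 0.034 per year.
With n = 27: PMT = 5,000,000 / ([((1+r)^n − 1)/r] × (1+r)) = CHF 112,122.04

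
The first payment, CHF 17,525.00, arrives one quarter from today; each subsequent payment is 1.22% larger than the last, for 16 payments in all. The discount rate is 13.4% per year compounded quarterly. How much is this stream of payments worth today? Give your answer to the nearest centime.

Periodic rate r = 0.134/4 per quarter; n is counted in quarters.
Growing ordinary annuity: PV = PMT₁ × [1 − ((1+g)/(1+r))^n] / (r − g) = 17,525 × [1 − ((1+0.0122)/(1+r))^16] / (r − 0.0122) = CHF 233,150.16.

CHF 233,150.16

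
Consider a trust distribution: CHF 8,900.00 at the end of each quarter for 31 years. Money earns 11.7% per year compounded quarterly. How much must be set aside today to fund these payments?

This is an ordinary annuity: 124 payments of CHF 8,900.00 at the end of each quarter.
Periodic rate r = 0.117/4 per quarter; n is counted in quarters.
PV = PMT × [(1 − (1+r)^−n)/r] = 8,900 × [1 − (1+r)^−124] / r = CHF 295,748.87

CHF 295,748.87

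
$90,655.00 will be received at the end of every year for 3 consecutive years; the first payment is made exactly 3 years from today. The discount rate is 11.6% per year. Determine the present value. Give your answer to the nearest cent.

$176,034.67

Ordinary annuity of 3 payments, first payment at period 3.
Periodic rate r = 0.116 per year.
The ordinary-annuity PV formula values the stream one period before the first payment (period 2); discount that back 2 periods:
PV₀ = 90,655 × [1 − (1+r)^−3] / r × (1+r)^−2 = $176,034.67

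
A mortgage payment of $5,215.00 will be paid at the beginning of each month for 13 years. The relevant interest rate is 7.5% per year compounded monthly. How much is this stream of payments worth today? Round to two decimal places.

$521,956.25

This is an annuity due: 156 payments of $5,215.00 at the beginning of each month.
Periodic rate r = 0.075/12 per month; n is counted in months.
PV = PMT × [(1 − (1+r)^−n)/r] × (1+r) = 5,215 × [1 − (1+r)^−156] / r × (1+r) = $521,956.25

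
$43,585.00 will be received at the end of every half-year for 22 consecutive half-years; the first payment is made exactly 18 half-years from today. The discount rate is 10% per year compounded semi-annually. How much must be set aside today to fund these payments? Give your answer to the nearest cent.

Ordinary annuity of 22 payments, first payment at period 18.
Periodic rate r = 0.1/2 per half-year; n is counted in half-years.
The ordinary-annuity PV formula values the stream one period before the first payment (period 17); discount that back 17 periods:
PV₀ = 43,585 × [1 − (1+r)^−22] / r × (1+r)^−17 = $250,307.54

$250,307.54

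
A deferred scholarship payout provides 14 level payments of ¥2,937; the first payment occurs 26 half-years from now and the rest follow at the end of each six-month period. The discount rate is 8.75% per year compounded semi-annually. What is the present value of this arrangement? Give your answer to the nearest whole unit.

¥10,378

Ordinary annuity of 14 payments, first payment at period 26.
Periodic rate r = 0.0875/2 per half-year; n is counted in half-years.
The ordinary-annuity PV formula values the stream one period before the first payment (period 25); discount that back 25 periods:
PV₀ = 2,937 × [1 − (1+r)^−14] / r × (1+r)^−25 = ¥10,378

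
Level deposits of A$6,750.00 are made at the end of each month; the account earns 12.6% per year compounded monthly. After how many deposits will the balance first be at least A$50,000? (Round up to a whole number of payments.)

8 payments

Periodic rate r = 0.126/12 per month; n is counted in months.
Ordinary annuity FV: 50,000 = 6,750 × [((1+r)^n − 1)/r].
(1+r)^n = 1 + 50,000 × r / 6,750, so n = ln(1 + 50,000·r/6,750) / ln(1+r) = 7.17.
Round up to a whole number of payments: n = 8.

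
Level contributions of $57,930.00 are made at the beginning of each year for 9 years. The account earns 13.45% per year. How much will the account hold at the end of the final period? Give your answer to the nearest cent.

$1,032,703.55

This is an annuity due: 9 deposits of $57,930.00 at the beginning of each year.
Periodic rate r = 0.1345 per year.
FV = PMT × [((1+r)^n − 1)/r] × (1+r) = 57,930 × [(1+r)^9 − 1] / r × (1+r) = $1,032,703.55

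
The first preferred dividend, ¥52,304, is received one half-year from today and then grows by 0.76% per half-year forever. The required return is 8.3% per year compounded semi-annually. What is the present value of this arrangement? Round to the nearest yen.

¥1,542,891

Periodic rate r = 0.083/2 per half-year.
Growing perpetuity (Gordon): PV = PMT₁ / (r − g) = 52,304 / (r − 0.0076) = ¥1,542,891.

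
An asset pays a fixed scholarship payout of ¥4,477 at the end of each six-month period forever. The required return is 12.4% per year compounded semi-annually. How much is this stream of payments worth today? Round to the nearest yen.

¥72,210

Periodic rate r = 0.124/2 per half-year.
Level perpetuity: PV = PMT / r = 4,477 / (0.124/2) = ¥72,210.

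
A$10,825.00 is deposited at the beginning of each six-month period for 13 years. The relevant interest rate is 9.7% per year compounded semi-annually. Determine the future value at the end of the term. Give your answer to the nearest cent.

A$567,719.78

This is an annuity due: 26 deposits of A$10,825.00 at the beginning of each six-month period.
Periodic rate r = 0.097/2 per half-year; n is counted in half-years.
FV = PMT × [((1+r)^n − 1)/r] × (1+r) = 10,825 × [(1+r)^26 − 1] / r × (1+r) = A$567,719.78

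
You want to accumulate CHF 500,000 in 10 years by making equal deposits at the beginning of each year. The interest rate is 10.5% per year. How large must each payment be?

CHF 27,718.24

Level annuity due; solve FV = PMT × [((1+r)^n − 1)/r] × (1+r) for PMT.
Periodic rate r = 0.105 per year.
With n = 10: PMT = 500,000 / ([((1+r)^n − 1)/r] × (1+r)) = CHF 27,718.24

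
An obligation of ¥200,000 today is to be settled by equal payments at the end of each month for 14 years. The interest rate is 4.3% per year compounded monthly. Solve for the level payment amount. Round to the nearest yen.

Level ordinary annuity; solve PV = PMT × [(1 − (1+r)^−n)/r] for PMT.
Periodic rate r = 0.043/12 per month; n is counted in months.
With n = 168: PMT = 200,000 / ([(1 − (1+r)^−n)/r]) = ¥1,587

¥1,587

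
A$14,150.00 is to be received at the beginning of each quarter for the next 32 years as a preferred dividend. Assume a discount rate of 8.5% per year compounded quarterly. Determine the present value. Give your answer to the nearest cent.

A$633,940.45

This is an annuity due: 128 payments of A$14,150.00 at the beginning of each quarter.
Periodic rate r = 0.085/4 per quarter; n is counted in quarters.
PV = PMT × [(1 − (1+r)^−n)/r] × (1+r) = 14,150 × [1 − (1+r)^−128] / r × (1+r) = A$633,940.45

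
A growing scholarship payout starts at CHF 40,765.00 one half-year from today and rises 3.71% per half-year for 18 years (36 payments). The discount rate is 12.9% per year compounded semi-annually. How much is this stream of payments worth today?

Periodic rate r = 0.129/2 per half-year; n is counted in half-years.
Growing ordinary annuity: PV = PMT₁ × [1 − ((1+g)/(1+r))^n] / (r − g) = 40,765 × [1 − ((1+0.0371)/(1+r))^36] / (r − 0.0371) = CHF 905,890.62.

CHF 905,890.62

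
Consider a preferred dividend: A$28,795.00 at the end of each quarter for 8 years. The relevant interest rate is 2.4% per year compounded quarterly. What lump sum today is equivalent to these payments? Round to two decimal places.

A$836,108.47

This is an ordinary annuity: 32 payments of A$28,795.00 at the end of each quarter.
Periodic rate r = 0.024/4 per quarter; n is counted in quarters.
PV = PMT × [(1 − (1+r)^−n)/r] = 28,795 × [1 − (1+r)^−32] / r = A$836,108.47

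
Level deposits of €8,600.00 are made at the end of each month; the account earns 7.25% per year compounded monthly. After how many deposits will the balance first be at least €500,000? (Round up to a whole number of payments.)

Periodic rate r = 0.0725/12 per month; n is counted in months.
Ordinary annuity FV: 500,000 = 8,600 × [((1+r)^n − 1)/r].
(1+r)^n = 1 + 500,000 × r / 8,600, so n = ln(1 + 500,000·r/8,600) / ln(1+r) = 49.98.
Round up to a whole number of payments: n = 50.

50 payments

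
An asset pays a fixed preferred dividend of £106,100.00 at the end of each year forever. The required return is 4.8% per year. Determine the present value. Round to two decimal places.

Periodic rate r = 0.048 per year.
Level perpetuity: PV = PMT / r = 106,100 / (0.048) = £2,210,416.67.

£2,210,416.67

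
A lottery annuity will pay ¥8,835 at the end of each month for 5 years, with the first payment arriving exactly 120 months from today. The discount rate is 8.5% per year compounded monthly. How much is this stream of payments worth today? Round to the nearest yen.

Ordinary annuity of 60 payments, first payment at period 120.
Periodic rate r = 0.085/12 per month; n is counted in months.
The ordinary-annuity PV formula values the stream one period before the first payment (period 119); discount that back 119 periods:
PV₀ = 8,835 × [1 − (1+r)^−60] / r × (1+r)^−119 = ¥185,917

¥185,917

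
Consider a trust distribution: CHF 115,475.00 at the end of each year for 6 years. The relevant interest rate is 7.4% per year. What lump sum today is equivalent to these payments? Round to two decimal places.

CHF 543,684.62

This is an ordinary annuity: 6 payments of CHF 115,475.00 at the end of each year.
Periodic rate r = 0.074 per year.
PV = PMT × [(1 − (1+r)^−n)/r] = 115,475 × [1 − (1+r)^−6] / r = CHF 543,684.62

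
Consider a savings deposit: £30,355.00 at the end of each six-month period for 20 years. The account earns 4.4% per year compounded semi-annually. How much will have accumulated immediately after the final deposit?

£1,915,136.00

This is an ordinary annuity: 40 deposits of £30,355.00 at the end of each six-month period.
Periodic rate r = 0.044/2 per half-year; n is counted in half-years.
FV = PMT × [((1+r)^n − 1)/r] = 30,355 × [(1+r)^40 − 1] / r = £1,915,136.00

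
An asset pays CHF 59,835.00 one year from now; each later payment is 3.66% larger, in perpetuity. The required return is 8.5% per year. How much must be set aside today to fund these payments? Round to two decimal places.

Periodic rate r = 0.085 per year.
Growing perpetuity (Gordon): PV = PMT₁ / (r − g) = 59,835 / (r − 0.0366) = CHF 1,236,260.33.

CHF 1,236,260.33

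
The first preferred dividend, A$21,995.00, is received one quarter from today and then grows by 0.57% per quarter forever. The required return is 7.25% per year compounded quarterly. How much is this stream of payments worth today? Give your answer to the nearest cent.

Periodic rate r = 0.0725/4 per quarter.
Growing perpetuity (Gordon): PV = PMT₁ / (r − g) = 21,995 / (r − 0.0057) = A$1,770,221.33.

A$1,770,221.33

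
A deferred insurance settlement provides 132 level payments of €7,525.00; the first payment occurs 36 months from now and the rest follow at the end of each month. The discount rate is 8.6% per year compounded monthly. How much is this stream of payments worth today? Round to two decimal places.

Ordinary annuity of 132 payments, first payment at period 36.
Periodic rate r = 0.086/12 per month; n is counted in months.
The ordinary-annuity PV formula values the stream one period before the first payment (period 35); discount that back 35 periods:
PV₀ = 7,525 × [1 − (1+r)^−132] / r × (1+r)^−35 = €499,176.87

€499,176.87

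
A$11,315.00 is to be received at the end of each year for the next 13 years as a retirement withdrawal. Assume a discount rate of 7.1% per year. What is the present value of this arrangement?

This is an ordinary annuity: 13 payments of A$11,315.00 at the end of each year.
Periodic rate r = 0.071 per year.
PV = PMT × [(1 − (1+r)^−n)/r] = 11,315 × [1 − (1+r)^−13] / r = A$94,033.12

A$94,033.12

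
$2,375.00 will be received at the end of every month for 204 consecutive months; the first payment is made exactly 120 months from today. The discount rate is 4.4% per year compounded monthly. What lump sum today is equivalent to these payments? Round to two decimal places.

Ordinary annuity of 204 payments, first payment at period 120.
Periodic rate r = 0.044/12 per month; n is counted in months.
The ordinary-annuity PV formula values the stream one period before the first payment (period 119); discount that back 119 periods:
PV₀ = 2,375 × [1 − (1+r)^−204] / r × (1+r)^−119 = $220,424.68

$220,424.68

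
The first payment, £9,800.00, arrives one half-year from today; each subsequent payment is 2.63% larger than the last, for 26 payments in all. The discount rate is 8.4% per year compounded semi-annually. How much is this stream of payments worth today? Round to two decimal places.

Periodic rate r = 0.084/2 per half-year; n is counted in half-years.
Growing ordinary annuity: PV = PMT₁ × [1 − ((1+g)/(1+r))^n] / (r − g) = 9,800 × [1 − ((1+0.0263)/(1+r))^26] / (r − 0.0263) = £203,575.72.

£203,575.72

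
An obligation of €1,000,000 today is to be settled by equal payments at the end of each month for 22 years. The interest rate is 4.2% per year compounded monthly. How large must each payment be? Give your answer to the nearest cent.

€5,809.79

Level ordinary annuity; solve PV = PMT × [(1 − (1+r)^−n)/r] for PMT.
Periodic rate r = 0.042/12 per month; n is counted in months.
With n = 264: PMT = 1,000,000 / ([(1 − (1+r)^−n)/r]) = €5,809.79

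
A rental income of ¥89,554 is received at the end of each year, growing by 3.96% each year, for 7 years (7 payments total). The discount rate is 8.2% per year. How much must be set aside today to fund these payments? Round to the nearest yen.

¥515,537

Periodic rate r = 0.082 per year.
Growing ordinary annuity: PV = PMT₁ × [1 − ((1+g)/(1+r))^n] / (r − g) = 89,554 × [1 − ((1+0.0396)/(1+r))^7] / (r − 0.0396) = ¥515,537.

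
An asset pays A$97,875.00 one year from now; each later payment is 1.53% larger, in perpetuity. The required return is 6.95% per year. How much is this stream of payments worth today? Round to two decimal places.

Periodic rate r = 0.0695 per year.
Growing perpetuity (Gordon): PV = PMT₁ / (r − g) = 97,875 / (r − 0.0153) = A$1,805,811.81.

A$1,805,811.81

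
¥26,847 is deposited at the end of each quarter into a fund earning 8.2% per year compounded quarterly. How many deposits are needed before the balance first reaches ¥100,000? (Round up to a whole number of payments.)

Periodic rate r = 0.082/4 per quarter; n is counted in quarters.
Ordinary annuity FV: 100,000 = 26,847 × [((1+r)^n − 1)/r].
(1+r)^n = 1 + 100,000 × r / 26,847, so n = ln(1 + 100,000·r/26,847) / ln(1+r) = 3.63.
Round up to a whole number of payments: n = 4.

4 payments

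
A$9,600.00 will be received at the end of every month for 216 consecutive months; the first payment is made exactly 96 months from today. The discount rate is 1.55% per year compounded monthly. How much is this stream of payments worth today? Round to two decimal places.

A$1,599,736.13

Ordinary annuity of 216 payments, first payment at period 96.
Periodic rate r = 0.0155/12 per month; n is counted in months.
The ordinary-annuity PV formula values the stream one period before the first payment (period 95); discount that back 95 periods:
PV₀ = 9,600 × [1 − (1+r)^−216] / r × (1+r)^−95 = A$1,599,736.13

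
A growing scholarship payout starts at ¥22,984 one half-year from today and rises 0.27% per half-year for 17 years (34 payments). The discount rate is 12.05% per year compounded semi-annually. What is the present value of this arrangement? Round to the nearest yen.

¥339,490

Periodic rate r = 0.1205/2 per half-year; n is counted in half-years.
Growing ordinary annuity: PV = PMT₁ × [1 − ((1+g)/(1+r))^n] / (r − g) = 22,984 × [1 − ((1+0.0027)/(1+r))^34] / (r − 0.0027) = ¥339,490.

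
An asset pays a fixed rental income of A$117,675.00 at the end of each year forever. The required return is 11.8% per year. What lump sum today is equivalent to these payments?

A$997,245.76

Periodic rate r = 0.118 per year.
Level perpetuity: PV = PMT / r = 117,675 / (0.118) = A$997,245.76.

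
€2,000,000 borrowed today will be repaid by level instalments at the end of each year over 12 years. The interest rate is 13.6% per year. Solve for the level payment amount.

Level ordinary annuity; solve PV = PMT × [(1 − (1+r)^−n)/r] for PMT.
Periodic rate r = 0.136 per year.
With n = 12: PMT = 2,000,000 / ([(1 − (1+r)^−n)/r]) = €347,160.65

€347,160.65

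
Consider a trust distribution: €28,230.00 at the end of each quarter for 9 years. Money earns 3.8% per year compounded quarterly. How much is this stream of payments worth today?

This is an ordinary annuity: 36 payments of €28,230.00 at the end of each quarter.
Periodic rate r = 0.038/4 per quarter; n is counted in quarters.
PV = PMT × [(1 − (1+r)^−n)/r] = 28,230 × [1 − (1+r)^−36] / r = €857,312.90

€857,312.90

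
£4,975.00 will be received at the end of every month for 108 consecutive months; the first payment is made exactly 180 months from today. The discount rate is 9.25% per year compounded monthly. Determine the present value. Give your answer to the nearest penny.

Ordinary annuity of 108 payments, first payment at period 180.
Periodic rate r = 0.0925/12 per month; n is counted in months.
The ordinary-annuity PV formula values the stream one period before the first payment (period 179); discount that back 179 periods:
PV₀ = 4,975 × [1 − (1+r)^−108] / r × (1+r)^−179 = £92,024.40

£92,024.40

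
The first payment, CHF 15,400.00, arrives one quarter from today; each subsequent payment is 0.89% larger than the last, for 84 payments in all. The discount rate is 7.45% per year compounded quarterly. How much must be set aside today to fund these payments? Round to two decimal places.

Periodic rate r = 0.0745/4 per quarter; n is counted in quarters.
Growing ordinary annuity: PV = PMT₁ × [1 − ((1+g)/(1+r))^n] / (r − g) = 15,400 × [1 − ((1+0.0089)/(1+r))^84] / (r − 0.0089) = CHF 876,140.20.

CHF 876,140.20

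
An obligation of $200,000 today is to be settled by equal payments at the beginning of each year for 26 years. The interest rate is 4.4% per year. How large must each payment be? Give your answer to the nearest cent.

$12,514.05

Level annuity due; solve PV = PMT × [(1 − (1+r)^−n)/r] × (1+r) for PMT.
Periodic rate r = 0.044 per year.
With n = 26: PMT = 200,000 / ([(1 − (1+r)^−n)/r] × (1+r)) = $12,514.05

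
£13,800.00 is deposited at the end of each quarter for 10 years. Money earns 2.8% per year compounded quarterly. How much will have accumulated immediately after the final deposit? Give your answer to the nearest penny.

This is an ordinary annuity: 40 deposits of £13,800.00 at the end of each quarter.
Periodic rate r = 0.028/4 per quarter; n is counted in quarters.
FV = PMT × [((1+r)^n − 1)/r] = 13,800 × [(1+r)^40 − 1] / r = £634,484.17

£634,484.17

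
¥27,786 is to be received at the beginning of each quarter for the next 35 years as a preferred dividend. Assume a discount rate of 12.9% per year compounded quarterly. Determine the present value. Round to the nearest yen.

¥878,915

This is an annuity due: 140 payments of ¥27,786 at the beginning of each quarter.
Periodic rate r = 0.129/4 per quarter; n is counted in quarters.
PV = PMT × [(1 − (1+r)^−n)/r] × (1+r) = 27,786 × [1 − (1+r)^−140] / r × (1+r) = ¥878,915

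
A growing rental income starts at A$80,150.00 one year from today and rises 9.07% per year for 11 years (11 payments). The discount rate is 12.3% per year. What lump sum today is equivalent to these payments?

Periodic rate r = 0.123 per year.
Growing ordinary annuity: PV = PMT₁ × [1 − ((1+g)/(1+r))^n] / (r − g) = 80,150 × [1 − ((1+0.0907)/(1+r))^11] / (r − 0.0907) = A$681,384.26.

A$681,384.26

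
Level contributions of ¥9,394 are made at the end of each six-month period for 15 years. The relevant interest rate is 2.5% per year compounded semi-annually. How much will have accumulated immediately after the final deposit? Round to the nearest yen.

This is an ordinary annuity: 30 deposits of ¥9,394 at the end of each six-month period.
Periodic rate r = 0.025/2 per half-year; n is counted in half-years.
FV = PMT × [((1+r)^n − 1)/r] = 9,394 × [(1+r)^30 − 1] / r = ¥339,396

¥339,396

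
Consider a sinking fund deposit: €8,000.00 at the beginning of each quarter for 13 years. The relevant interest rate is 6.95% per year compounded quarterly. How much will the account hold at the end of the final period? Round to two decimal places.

€678,827.24

This is an annuity due: 52 deposits of €8,000.00 at the beginning of each quarter.
Periodic rate r = 0.0695/4 per quarter; n is counted in quarters.
FV = PMT × [((1+r)^n − 1)/r] × (1+r) = 8,000 × [(1+r)^52 − 1] / r × (1+r) = €678,827.24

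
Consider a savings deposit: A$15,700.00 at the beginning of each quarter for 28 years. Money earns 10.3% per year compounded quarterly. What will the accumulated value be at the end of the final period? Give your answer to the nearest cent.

This is an annuity due: 112 deposits of A$15,700.00 at the beginning of each quarter.
Periodic rate r = 0.103/4 per quarter; n is counted in quarters.
FV = PMT × [((1+r)^n − 1)/r] × (1+r) = 15,700 × [(1+r)^112 − 1] / r × (1+r) = A$10,159,458.82

A$10,159,458.82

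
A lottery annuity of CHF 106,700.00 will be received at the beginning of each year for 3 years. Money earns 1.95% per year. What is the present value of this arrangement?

CHF 314,016.48

This is an annuity due: 3 payments of CHF 106,700.00 at the beginning of each year.
Periodic rate r = 0.0195 per year.
PV = PMT × [(1 − (1+r)^−n)/r] × (1+r) = 106,700 × [1 − (1+r)^−3] / r × (1+r) = CHF 314,016.48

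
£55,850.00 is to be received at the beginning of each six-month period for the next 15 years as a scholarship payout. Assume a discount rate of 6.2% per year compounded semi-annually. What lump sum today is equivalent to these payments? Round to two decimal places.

This is an annuity due: 30 payments of £55,850.00 at the beginning of each six-month period.
Periodic rate r = 0.062/2 per half-year; n is counted in half-years.
PV = PMT × [(1 − (1+r)^−n)/r] × (1+r) = 55,850 × [1 − (1+r)^−30] / r × (1+r) = £1,114,169.65

£1,114,169.65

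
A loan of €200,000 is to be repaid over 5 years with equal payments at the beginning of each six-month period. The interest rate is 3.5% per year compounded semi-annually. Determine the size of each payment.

€21,597.12

Level annuity due; solve PV = PMT × [(1 − (1+r)^−n)/r] × (1+r) for PMT.
Periodic rate r = 0.035/2 per half-year; n is counted in half-years.
With n = 10: PMT = 200,000 / ([(1 − (1+r)^−n)/r] × (1+r)) = €21,597.12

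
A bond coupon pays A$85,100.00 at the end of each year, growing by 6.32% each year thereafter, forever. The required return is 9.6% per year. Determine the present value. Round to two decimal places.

Periodic rate r = 0.096 per year.
Growing perpetuity (Gordon): PV = PMT₁ / (r − g) = 85,100 / (r − 0.0632) = A$2,594,512.20.

A$2,594,512.20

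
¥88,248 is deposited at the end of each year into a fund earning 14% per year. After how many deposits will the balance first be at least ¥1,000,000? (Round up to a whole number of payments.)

Periodic rate r = 0.14 per year.
Ordinary annuity FV: 1,000,000 = 88,248 × [((1+r)^n − 1)/r].
(1+r)^n = 1 + 1,000,000 × r / 88,248, so n = ln(1 + 1,000,000·r/88,248) / ln(1+r) = 7.25.
Round up to a whole number of payments: n = 8.

8 payments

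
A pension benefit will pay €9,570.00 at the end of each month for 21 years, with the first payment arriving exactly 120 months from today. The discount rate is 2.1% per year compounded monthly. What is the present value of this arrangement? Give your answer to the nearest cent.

€1,582,702.04

Ordinary annuity of 252 payments, first payment at period 120.
Periodic rate r = 0.021/12 per month; n is counted in months.
The ordinary-annuity PV formula values the stream one period before the first payment (period 119); discount that back 119 periods:
PV₀ = 9,570 × [1 − (1+r)^−252] / r × (1+r)^−119 = €1,582,702.04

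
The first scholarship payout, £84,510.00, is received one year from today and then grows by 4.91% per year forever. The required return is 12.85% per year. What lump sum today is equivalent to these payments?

Periodic rate r = 0.1285 per year.
Growing perpetuity (Gordon): PV = PMT₁ / (r − g) = 84,510 / (r − 0.0491) = £1,064,357.68.

£1,064,357.68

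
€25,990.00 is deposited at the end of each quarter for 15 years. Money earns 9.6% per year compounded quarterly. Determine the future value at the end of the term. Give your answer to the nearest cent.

€3,410,662.90

This is an ordinary annuity: 60 deposits of €25,990.00 at the end of each quarter.
Periodic rate r = 0.096/4 per quarter; n is counted in quarters.
FV = PMT × [((1+r)^n − 1)/r] = 25,990 × [(1+r)^60 − 1] / r = €3,410,662.90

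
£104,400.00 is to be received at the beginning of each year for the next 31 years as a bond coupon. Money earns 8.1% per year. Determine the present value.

This is an annuity due: 31 payments of £104,400.00 at the beginning of each year.
Periodic rate r = 0.081 per year.
PV = PMT × [(1 − (1+r)^−n)/r] × (1+r) = 104,400 × [1 − (1+r)^−31] / r × (1+r) = £1,268,709.94

£1,268,709.94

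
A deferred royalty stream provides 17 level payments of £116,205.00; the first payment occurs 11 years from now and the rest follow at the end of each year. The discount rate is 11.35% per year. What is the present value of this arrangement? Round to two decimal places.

£293,221.63

Ordinary annuity of 17 payments, first payment at period 11.
Periodic rate r = 0.1135 per year.
The ordinary-annuity PV formula values the stream one period before the first payment (period 10); discount that back 10 periods:
PV₀ = 116,205 × [1 − (1+r)^−17] / r × (1+r)^−10 = £293,221.63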